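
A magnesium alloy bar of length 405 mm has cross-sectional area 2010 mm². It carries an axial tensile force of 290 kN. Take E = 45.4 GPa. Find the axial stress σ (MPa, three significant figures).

σ = N/A = 290000/2010 = 144.3 MPa.

144 MPa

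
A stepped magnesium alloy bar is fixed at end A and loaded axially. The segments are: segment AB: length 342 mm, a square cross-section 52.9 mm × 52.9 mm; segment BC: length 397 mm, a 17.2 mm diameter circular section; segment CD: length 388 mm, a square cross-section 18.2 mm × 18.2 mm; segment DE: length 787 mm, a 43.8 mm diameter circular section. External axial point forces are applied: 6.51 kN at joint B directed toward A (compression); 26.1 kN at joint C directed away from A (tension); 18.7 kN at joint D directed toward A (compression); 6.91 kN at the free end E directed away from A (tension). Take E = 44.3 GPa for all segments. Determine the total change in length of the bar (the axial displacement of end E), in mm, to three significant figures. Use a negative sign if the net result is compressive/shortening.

Internal axial forces (sectioning from the free end, tension +): N_DE = 6.91 kN, N_CD = -11.79 kN, N_BC = 14.31 kN, N_AB = 7.8 kN.
A_AB = 2798 mm².
A_BC = 232.4 mm².
A_CD = 331.2 mm².
A_DE = 1507 mm².
δ_AB = 7800·342/(2798·44300) = 0.02152 mm
δ_BC = 14310·397/(232.4·44300) = 0.5519 mm
δ_CD = -11790·388/(331.2·44300) = -0.3117 mm
δ_DE = 6910·787/(1507·44300) = 0.08147 mm
δ = Σδ_i = 0.3432 mm.

0.343 mm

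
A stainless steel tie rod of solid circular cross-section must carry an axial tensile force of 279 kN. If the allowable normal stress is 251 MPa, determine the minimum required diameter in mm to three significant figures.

37.6 mm

Required area A ≥ P/σ_allow = 279000/251 = 1112 mm².
For a solid circular section, d ≥ √(4A/π) = 37.62 mm.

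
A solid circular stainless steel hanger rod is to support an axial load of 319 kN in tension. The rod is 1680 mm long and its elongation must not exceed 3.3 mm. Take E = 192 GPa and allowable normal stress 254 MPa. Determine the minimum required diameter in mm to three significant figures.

Required area A ≥ P/σ_allow = 319000/254 = 1256 mm².
For a solid circular section, d ≥ √(4A/π) = 39.99 mm.
Elongation limit: A ≥ PL/(Eδ_allow) = 319000·1680/(192000·3.3) = 845.8 mm² ⇒ d ≥ 32.82 mm.
The stress limit governs.

40.0 mm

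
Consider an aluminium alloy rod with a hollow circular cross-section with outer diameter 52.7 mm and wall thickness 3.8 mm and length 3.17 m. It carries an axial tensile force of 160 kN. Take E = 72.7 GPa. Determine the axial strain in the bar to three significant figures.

0.00377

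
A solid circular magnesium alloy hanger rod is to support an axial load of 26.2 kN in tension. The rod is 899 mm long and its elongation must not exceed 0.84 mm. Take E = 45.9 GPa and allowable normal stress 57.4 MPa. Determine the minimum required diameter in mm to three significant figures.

27.9 mm

Required area A ≥ P/σ_allow = 26200/57.4 = 456.4 mm².
For a solid circular section, d ≥ √(4A/π) = 24.11 mm.
Elongation limit: A ≥ PL/(Eδ_allow) = 26200·899/(45900·0.84) = 610.9 mm² ⇒ d ≥ 27.89 mm.
The elongation limit governs.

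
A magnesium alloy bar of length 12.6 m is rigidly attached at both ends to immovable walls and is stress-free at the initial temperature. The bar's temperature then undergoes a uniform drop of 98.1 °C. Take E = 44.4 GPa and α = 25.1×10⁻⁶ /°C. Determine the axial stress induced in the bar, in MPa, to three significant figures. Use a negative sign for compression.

109 MPa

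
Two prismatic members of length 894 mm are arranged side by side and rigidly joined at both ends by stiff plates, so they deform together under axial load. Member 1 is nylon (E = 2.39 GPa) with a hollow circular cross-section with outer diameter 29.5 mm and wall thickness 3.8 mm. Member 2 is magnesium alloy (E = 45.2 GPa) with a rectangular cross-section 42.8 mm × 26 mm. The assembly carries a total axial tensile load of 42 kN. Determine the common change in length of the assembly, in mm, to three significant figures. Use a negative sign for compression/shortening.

0.736 mm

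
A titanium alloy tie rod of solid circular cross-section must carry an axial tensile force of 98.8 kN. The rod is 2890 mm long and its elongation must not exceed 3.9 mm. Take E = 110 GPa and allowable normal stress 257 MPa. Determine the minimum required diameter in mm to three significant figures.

Required area A ≥ P/σ_allow = 98800/257 = 384.4 mm².
For a solid circular section, d ≥ √(4A/π) = 22.12 mm.
Elongation limit: A ≥ PL/(Eδ_allow) = 98800·2890/(110000·3.9) = 665.6 mm² ⇒ d ≥ 29.11 mm.
The elongation limit governs.

29.1 mm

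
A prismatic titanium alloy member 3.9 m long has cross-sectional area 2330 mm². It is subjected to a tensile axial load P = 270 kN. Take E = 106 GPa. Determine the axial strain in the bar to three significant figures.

0.00109

σ = N/A = 115.9 MPa; ε = σ/E = 115.9/106000 = 1.093e-03.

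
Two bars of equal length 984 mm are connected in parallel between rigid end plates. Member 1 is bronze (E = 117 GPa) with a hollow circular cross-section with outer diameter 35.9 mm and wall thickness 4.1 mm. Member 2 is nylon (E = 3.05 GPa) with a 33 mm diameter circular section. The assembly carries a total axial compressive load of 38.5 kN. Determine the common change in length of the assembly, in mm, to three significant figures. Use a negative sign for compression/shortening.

A_1 = 409.6 mm².
A_2 = 855.3 mm².
Equal strain + equilibrium ⇒ each member carries load in proportion to AE: A₁E₁ = 47920000 N, A₂E₂ = 2609000 N, ΣAE = 50530000 N.
δ = PL/ΣAE = -38500·984/50530000 = -0.7497 mm.

-0.750 mm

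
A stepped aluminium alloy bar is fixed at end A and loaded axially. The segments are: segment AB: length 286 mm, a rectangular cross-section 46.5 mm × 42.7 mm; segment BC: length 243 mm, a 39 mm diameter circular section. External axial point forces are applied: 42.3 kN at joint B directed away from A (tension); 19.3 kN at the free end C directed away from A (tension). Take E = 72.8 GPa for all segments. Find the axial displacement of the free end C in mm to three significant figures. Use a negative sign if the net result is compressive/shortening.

Internal axial forces (sectioning from the free end, tension +): N_BC = 19.3 kN, N_AB = 61.6 kN.
A_AB = 1986 mm².
A_BC = 1195 mm².
δ_AB = 61600·286/(1986·72800) = 0.1219 mm
δ_BC = 19300·243/(1195·72800) = 0.05393 mm
δ = Σδ_i = 0.1758 mm.

0.176 mm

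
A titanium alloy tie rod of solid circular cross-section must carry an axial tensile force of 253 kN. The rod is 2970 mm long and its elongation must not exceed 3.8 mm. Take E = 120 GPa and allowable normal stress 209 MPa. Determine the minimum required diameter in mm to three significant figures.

45.8 mm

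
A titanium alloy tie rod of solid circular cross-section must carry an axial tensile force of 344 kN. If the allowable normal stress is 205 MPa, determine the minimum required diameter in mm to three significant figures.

Required area A ≥ P/σ_allow = 344000/205 = 1678 mm².
For a solid circular section, d ≥ √(4A/π) = 46.22 mm.

46.2 mm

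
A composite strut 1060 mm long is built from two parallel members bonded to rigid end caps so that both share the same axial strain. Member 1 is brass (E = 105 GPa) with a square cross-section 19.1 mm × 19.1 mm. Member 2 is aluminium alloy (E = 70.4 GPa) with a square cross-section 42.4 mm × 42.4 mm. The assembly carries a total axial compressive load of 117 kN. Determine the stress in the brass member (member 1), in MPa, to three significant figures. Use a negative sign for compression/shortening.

-74.5 MPa

A_1 = 364.8 mm².
A_2 = 1798 mm².
Equal strain + equilibrium ⇒ each member carries load in proportion to AE: A₁E₁ = 38310000 N, A₂E₂ = 126600000 N, ΣAE = 164900000 N.
σ₁ = P·E₁/ΣAE = -117000·105000/164900000 = -74.51 MPa.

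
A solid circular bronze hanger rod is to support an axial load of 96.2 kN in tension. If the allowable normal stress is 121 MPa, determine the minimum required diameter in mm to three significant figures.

31.8 mm

Required area A ≥ P/σ_allow = 96200/121 = 795 mm².
For a solid circular section, d ≥ √(4A/π) = 31.82 mm.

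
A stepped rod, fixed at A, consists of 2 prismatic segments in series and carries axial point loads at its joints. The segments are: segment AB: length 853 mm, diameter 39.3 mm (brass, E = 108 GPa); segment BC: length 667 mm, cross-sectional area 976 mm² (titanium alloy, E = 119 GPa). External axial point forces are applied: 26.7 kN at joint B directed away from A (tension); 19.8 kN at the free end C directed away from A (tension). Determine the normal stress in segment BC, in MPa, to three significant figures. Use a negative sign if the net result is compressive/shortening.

20.3 MPa

Internal axial forces (sectioning from the free end, tension +): N_BC = 19.8 kN, N_AB = 46.5 kN.
σ_BC = N_BC/A_BC = 19800/976 = 20.29 MPa.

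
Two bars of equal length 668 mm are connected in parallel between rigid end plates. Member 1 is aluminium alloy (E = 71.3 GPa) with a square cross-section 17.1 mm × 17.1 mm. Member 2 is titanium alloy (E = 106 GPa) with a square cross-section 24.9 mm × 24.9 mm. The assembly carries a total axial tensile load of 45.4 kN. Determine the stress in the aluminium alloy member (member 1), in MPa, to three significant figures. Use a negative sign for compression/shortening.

37.4 MPa

A_1 = 292.4 mm².
A_2 = 620 mm².
Equal strain + equilibrium ⇒ each member carries load in proportion to AE: A₁E₁ = 20850000 N, A₂E₂ = 65720000 N, ΣAE = 86570000 N.
σ₁ = P·E₁/ΣAE = 45400·71300/86570000 = 37.39 MPa.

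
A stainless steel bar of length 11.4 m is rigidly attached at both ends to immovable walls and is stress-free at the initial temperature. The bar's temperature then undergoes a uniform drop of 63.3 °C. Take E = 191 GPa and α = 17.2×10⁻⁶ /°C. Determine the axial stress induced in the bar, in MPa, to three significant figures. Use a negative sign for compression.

Free thermal expansion αLΔT = 17.2e-6 · 11400 · -63.3 = -12.41 mm.
The walls impose strain ε = −(-12.41)/11400 = 1.0888e-03; σ = Eε = 191000 · 1.0888e-03 = 208 MPa.

208 MPa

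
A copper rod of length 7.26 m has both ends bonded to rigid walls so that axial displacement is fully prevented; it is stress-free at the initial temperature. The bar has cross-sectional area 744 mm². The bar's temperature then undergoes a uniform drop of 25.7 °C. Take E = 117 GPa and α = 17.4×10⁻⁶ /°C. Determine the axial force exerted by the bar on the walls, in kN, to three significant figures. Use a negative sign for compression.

Free thermal expansion αLΔT = 17.4e-6 · 7260 · -25.7 = -3.247 mm.
The walls impose strain ε = −(-3.247)/7260 = 4.4718e-04; σ = Eε = 117000 · 4.4718e-04 = 52.32 MPa.
Wall reaction R = σ·A = 52.32·744 = 38930 N = 38.93 kN.

38.9 kN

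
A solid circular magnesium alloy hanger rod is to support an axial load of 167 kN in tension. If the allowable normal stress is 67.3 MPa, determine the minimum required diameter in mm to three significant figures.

Required area A ≥ P/σ_allow = 167000/67.3 = 2481 mm².
For a solid circular section, d ≥ √(4A/π) = 56.21 mm.

56.2 mm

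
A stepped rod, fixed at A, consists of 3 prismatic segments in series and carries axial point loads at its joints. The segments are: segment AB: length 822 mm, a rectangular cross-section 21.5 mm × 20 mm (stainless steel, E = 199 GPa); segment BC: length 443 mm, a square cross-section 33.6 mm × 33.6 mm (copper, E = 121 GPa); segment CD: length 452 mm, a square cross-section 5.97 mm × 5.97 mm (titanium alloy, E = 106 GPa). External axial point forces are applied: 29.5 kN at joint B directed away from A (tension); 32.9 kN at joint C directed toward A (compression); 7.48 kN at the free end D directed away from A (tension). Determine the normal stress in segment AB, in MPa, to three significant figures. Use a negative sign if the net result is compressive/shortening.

Internal axial forces (sectioning from the free end, tension +): N_CD = 7.48 kN, N_BC = -25.42 kN, N_AB = 4.08 kN.
A_AB = 430 mm².
σ_AB = N_AB/A_AB = 4080/430 = 9.488 MPa.

9.49 MPa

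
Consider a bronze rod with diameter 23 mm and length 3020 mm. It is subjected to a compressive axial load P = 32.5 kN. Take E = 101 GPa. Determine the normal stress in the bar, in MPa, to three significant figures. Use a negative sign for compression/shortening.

-78.2 MPa

A = 415.5 mm².
σ = N/A = -32500/415.5 = -78.22 MPa.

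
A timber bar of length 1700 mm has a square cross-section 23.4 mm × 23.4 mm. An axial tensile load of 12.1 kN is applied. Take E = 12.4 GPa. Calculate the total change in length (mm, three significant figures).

A = 547.6 mm².
δ_mech = NL/(AE) = 12100·1700/(547.6·12400) = 3.03 mm.

3.03 mm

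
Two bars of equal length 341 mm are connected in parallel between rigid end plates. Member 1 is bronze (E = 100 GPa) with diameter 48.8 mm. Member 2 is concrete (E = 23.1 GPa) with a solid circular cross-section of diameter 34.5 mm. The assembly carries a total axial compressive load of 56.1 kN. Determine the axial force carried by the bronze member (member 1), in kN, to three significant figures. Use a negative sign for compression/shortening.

-50.3 kN

A_1 = 1870 mm².
A_2 = 934.8 mm².
Equal strain + equilibrium ⇒ each member carries load in proportion to AE: A₁E₁ = 187000000 N, A₂E₂ = 21590000 N, ΣAE = 208600000 N.
F₁ = P·A₁E₁/ΣAE = -56100·187000000/208600000 = -50290 N.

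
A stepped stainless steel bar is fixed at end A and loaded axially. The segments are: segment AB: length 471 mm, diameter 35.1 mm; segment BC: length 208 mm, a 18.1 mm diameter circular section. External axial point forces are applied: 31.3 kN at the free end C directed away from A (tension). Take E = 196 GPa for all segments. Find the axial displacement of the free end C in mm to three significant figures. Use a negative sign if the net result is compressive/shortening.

0.207 mm

Internal axial forces (sectioning from the free end, tension +): N_BC = 31.3 kN, N_AB = 31.3 kN.
A_AB = 967.6 mm².
A_BC = 257.3 mm².
δ_AB = 31300·471/(967.6·196000) = 0.07773 mm
δ_BC = 31300·208/(257.3·196000) = 0.1291 mm
δ = Σδ_i = 0.2068 mm.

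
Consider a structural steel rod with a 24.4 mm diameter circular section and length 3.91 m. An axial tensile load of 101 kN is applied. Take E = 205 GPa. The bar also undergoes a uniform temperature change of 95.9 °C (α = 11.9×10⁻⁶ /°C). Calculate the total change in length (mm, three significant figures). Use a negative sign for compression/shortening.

8.58 mm

A = 467.6 mm².
δ_mech = NL/(AE) = 101000·3910/(467.6·205000) = 4.12 mm.
δ_thermal = αLΔT = 11.9e-6·3910·95.9 = 4.462 mm.
δ = δ_mech + δ_thermal = 8.582 mm.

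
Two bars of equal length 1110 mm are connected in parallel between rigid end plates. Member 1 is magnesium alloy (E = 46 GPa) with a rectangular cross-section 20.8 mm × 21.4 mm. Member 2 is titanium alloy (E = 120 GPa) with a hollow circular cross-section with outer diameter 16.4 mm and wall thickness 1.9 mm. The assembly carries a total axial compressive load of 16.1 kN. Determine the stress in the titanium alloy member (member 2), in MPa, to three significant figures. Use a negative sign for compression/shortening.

A_1 = 445.1 mm².
A_2 = 86.55 mm².
Equal strain + equilibrium ⇒ each member carries load in proportion to AE: A₁E₁ = 20480000 N, A₂E₂ = 10390000 N, ΣAE = 30860000 N.
σ₂ = P·E₂/ΣAE = -16100·120000/30860000 = -62.6 MPa.

-62.6 MPa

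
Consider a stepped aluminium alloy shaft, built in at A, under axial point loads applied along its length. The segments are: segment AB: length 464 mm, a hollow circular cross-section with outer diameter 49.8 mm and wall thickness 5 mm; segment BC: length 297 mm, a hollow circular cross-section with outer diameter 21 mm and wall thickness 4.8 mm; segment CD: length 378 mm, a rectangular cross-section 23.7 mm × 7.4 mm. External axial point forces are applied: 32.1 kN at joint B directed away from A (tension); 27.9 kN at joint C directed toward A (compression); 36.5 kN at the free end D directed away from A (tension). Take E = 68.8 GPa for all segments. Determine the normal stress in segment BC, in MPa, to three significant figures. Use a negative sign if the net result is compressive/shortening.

35.2 MPa

Internal axial forces (sectioning from the free end, tension +): N_CD = 36.5 kN, N_BC = 8.6 kN, N_AB = 40.7 kN.
A_BC = 244.3 mm².
σ_BC = N_BC/A_BC = 8600/244.3 = 35.2 MPa.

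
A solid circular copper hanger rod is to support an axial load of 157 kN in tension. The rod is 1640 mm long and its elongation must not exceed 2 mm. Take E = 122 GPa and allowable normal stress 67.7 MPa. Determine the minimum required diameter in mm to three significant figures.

Required area A ≥ P/σ_allow = 157000/67.7 = 2319 mm².
For a solid circular section, d ≥ √(4A/π) = 54.34 mm.
Elongation limit: A ≥ PL/(Eδ_allow) = 157000·1640/(122000·2) = 1055 mm² ⇒ d ≥ 36.65 mm.
The stress limit governs.

54.3 mm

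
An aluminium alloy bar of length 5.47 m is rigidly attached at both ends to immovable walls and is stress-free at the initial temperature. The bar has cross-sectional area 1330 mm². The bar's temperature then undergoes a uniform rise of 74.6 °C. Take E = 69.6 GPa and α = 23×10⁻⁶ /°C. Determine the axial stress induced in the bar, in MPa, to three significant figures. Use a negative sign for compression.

-119 MPa

Free thermal expansion αLΔT = 23e-6 · 5470 · 74.6 = 9.385 mm.
The walls impose strain ε = −(9.385)/5470 = -1.7158e-03; σ = Eε = 69600 · -1.7158e-03 = -119.4 MPa.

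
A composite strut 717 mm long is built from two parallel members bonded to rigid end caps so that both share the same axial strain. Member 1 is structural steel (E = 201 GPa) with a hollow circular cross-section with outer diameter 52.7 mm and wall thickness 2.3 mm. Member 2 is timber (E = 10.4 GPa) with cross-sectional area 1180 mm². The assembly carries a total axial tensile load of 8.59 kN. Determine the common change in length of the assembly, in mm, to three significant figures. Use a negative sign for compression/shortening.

A_1 = 364.2 mm².
Equal strain + equilibrium ⇒ each member carries load in proportion to AE: A₁E₁ = 73200000 N, A₂E₂ = 12270000 N, ΣAE = 85470000 N.
δ = PL/ΣAE = 8590·717/85470000 = 0.07206 mm.

0.0721 mm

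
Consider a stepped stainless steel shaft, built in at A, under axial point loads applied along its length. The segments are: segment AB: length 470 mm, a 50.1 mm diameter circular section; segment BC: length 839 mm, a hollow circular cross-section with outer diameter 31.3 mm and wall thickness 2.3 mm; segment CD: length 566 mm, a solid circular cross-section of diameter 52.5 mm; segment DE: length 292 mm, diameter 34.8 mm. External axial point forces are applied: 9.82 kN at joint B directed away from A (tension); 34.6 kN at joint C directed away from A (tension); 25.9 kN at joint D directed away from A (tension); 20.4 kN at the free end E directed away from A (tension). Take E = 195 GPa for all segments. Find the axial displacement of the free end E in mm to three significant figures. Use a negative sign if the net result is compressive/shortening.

Internal axial forces (sectioning from the free end, tension +): N_DE = 20.4 kN, N_CD = 46.3 kN, N_BC = 80.9 kN, N_AB = 90.72 kN.
A_AB = 1971 mm².
A_BC = 209.5 mm².
A_CD = 2165 mm².
A_DE = 951.1 mm².
δ_AB = 90720·470/(1971·195000) = 0.1109 mm
δ_BC = 80900·839/(209.5·195000) = 1.661 mm
δ_CD = 46300·566/(2165·195000) = 0.06208 mm
δ_DE = 20400·292/(951.1·195000) = 0.03212 mm
δ = Σδ_i = 1.866 mm.

1.87 mm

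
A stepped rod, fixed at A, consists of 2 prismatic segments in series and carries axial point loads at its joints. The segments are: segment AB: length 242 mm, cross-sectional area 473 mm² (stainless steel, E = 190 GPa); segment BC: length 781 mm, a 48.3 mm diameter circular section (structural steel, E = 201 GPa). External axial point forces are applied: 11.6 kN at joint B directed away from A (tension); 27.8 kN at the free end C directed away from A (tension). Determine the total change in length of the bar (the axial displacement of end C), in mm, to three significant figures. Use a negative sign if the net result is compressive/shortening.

0.165 mm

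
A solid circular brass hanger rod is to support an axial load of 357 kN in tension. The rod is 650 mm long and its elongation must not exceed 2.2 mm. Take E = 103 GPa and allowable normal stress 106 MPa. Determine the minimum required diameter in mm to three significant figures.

Required area A ≥ P/σ_allow = 357000/106 = 3368 mm².
For a solid circular section, d ≥ √(4A/π) = 65.48 mm.
Elongation limit: A ≥ PL/(Eδ_allow) = 357000·650/(103000·2.2) = 1024 mm² ⇒ d ≥ 36.11 mm.
The stress limit governs.

65.5 mm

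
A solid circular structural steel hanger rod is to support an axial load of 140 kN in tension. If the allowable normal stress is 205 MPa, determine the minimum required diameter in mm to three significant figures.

Required area A ≥ P/σ_allow = 140000/205 = 682.9 mm².
For a solid circular section, d ≥ √(4A/π) = 29.49 mm.

29.5 mm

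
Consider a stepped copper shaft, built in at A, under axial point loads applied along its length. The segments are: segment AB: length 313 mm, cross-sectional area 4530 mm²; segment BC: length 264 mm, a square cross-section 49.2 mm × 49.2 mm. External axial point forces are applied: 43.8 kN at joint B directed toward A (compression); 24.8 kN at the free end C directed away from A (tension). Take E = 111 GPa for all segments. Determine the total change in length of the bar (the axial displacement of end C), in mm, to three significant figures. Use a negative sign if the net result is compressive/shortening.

0.0125 mm

Internal axial forces (sectioning from the free end, tension +): N_BC = 24.8 kN, N_AB = -19 kN.
A_BC = 2421 mm².
δ_AB = -19000·313/(4530·111000) = -0.01183 mm
δ_BC = 24800·264/(2421·111000) = 0.02437 mm
δ = Σδ_i = 0.01254 mm.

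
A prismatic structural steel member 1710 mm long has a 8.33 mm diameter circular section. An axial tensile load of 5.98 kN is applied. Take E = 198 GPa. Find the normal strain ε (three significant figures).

A = 54.5 mm².
σ = N/A = 109.7 MPa; ε = σ/E = 109.7/198000 = 5.542e-04.

5.54e-04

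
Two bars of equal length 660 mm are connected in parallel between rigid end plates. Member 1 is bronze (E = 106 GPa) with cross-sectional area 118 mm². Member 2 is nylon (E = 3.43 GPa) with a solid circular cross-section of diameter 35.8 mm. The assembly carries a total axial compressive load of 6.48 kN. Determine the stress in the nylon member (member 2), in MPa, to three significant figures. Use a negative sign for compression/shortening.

-1.39 MPa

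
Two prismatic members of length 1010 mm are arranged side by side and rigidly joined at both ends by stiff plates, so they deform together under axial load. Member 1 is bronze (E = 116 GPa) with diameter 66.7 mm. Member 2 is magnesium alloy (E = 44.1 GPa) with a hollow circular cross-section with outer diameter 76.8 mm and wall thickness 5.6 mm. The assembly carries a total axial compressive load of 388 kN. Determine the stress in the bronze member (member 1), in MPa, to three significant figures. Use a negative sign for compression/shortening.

A_1 = 3494 mm².
A_2 = 1253 mm².
Equal strain + equilibrium ⇒ each member carries load in proportion to AE: A₁E₁ = 405300000 N, A₂E₂ = 55240000 N, ΣAE = 460600000 N.
σ₁ = P·E₁/ΣAE = -388000·116000/460600000 = -97.72 MPa.

-97.7 MPa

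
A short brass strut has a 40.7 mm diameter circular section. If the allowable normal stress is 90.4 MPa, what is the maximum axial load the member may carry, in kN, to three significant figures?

118 kN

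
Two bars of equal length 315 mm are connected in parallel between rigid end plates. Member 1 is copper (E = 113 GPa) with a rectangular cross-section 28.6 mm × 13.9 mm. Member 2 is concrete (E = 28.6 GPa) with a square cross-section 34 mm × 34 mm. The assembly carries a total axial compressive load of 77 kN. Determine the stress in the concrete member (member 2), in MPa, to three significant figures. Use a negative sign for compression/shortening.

-28.2 MPa

A_1 = 397.5 mm².
A_2 = 1156 mm².
Equal strain + equilibrium ⇒ each member carries load in proportion to AE: A₁E₁ = 44920000 N, A₂E₂ = 33060000 N, ΣAE = 77980000 N.
σ₂ = P·E₂/ΣAE = -77000·28600/77980000 = -28.24 MPa.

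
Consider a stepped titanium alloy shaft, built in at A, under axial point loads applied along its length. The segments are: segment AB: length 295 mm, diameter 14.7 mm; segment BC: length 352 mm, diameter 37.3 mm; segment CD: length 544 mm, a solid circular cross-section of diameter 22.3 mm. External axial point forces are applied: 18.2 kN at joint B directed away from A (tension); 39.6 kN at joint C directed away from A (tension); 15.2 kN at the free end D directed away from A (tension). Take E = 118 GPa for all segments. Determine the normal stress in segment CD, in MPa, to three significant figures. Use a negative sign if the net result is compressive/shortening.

Internal axial forces (sectioning from the free end, tension +): N_CD = 15.2 kN, N_BC = 54.8 kN, N_AB = 73 kN.
A_CD = 390.6 mm².
σ_CD = N_CD/A_CD = 15200/390.6 = 38.92 MPa.

38.9 MPa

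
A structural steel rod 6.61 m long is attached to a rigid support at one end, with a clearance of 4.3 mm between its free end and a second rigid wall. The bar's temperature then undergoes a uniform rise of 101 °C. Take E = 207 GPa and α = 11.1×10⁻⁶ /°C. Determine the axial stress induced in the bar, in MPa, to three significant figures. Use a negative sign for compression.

-97.4 MPa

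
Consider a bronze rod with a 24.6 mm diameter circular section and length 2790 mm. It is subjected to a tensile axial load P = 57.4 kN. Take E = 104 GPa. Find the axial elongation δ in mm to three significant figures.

3.24 mm

A = 475.3 mm².
δ_mech = NL/(AE) = 57400·2790/(475.3·104000) = 3.24 mm.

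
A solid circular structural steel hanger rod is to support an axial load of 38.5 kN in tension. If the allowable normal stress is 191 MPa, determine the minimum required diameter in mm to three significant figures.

16.0 mm

Required area A ≥ P/σ_allow = 38500/191 = 201.6 mm².
For a solid circular section, d ≥ √(4A/π) = 16.02 mm.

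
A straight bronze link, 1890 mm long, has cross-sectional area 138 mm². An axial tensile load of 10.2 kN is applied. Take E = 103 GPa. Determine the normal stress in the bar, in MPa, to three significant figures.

σ = N/A = 10200/138 = 73.91 MPa.

73.9 MPa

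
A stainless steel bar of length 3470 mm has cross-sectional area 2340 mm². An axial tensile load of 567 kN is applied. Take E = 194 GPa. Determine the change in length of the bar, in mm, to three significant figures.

4.33 mm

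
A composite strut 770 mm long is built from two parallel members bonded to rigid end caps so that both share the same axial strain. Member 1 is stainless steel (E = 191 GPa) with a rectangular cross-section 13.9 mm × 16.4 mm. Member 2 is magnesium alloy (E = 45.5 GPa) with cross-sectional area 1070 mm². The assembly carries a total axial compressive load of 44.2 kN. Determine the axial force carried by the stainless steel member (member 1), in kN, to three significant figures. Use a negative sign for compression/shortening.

-20.9 kN

A_1 = 228 mm².
Equal strain + equilibrium ⇒ each member carries load in proportion to AE: A₁E₁ = 43540000 N, A₂E₂ = 48680000 N, ΣAE = 92230000 N.
F₁ = P·A₁E₁/ΣAE = -44200·43540000/92230000 = -20870 N.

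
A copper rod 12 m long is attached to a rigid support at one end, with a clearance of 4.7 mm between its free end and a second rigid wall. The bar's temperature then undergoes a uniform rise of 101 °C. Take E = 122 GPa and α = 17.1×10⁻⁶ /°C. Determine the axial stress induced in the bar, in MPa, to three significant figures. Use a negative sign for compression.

-163 MPa

Free thermal expansion αLΔT = 17.1e-6 · 12000 · 101 = 20.73 mm.
The walls engage after the gap closes; constrained expansion = 20.73 − 4.7 = 16.03 mm.
The walls impose strain ε = −(16.03)/12000 = -1.3354e-03; σ = Eε = 122000 · -1.3354e-03 = -162.9 MPa.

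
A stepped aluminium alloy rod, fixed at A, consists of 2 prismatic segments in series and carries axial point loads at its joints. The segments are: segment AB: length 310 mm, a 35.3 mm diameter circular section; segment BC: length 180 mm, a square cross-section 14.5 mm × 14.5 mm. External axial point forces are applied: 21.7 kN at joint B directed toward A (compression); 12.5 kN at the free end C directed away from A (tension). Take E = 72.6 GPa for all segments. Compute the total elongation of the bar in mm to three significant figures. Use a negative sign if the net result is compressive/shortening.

Internal axial forces (sectioning from the free end, tension +): N_BC = 12.5 kN, N_AB = -9.2 kN.
A_AB = 978.7 mm².
A_BC = 210.2 mm².
δ_AB = -9200·310/(978.7·72600) = -0.04014 mm
δ_BC = 12500·180/(210.2·72600) = 0.1474 mm
δ = Σδ_i = 0.1073 mm.

0.107 mm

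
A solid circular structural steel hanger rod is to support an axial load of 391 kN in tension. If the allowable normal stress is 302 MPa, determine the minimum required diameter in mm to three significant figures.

Required area A ≥ P/σ_allow = 391000/302 = 1295 mm².
For a solid circular section, d ≥ √(4A/π) = 40.6 mm.

40.6 mm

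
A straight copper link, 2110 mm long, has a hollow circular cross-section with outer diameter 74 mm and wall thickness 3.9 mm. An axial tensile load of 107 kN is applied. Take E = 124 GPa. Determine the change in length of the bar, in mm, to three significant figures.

2.12 mm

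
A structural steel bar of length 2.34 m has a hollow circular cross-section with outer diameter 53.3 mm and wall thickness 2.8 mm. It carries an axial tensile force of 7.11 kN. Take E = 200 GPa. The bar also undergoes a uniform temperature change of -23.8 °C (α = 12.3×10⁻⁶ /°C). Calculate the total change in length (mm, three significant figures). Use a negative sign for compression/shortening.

-0.498 mm

A = 444.2 mm².
δ_mech = NL/(AE) = 7110·2340/(444.2·200000) = 0.1873 mm.
δ_thermal = αLΔT = 12.3e-6·2340·-23.8 = -0.685 mm.
δ = δ_mech + δ_thermal = -0.4977 mm.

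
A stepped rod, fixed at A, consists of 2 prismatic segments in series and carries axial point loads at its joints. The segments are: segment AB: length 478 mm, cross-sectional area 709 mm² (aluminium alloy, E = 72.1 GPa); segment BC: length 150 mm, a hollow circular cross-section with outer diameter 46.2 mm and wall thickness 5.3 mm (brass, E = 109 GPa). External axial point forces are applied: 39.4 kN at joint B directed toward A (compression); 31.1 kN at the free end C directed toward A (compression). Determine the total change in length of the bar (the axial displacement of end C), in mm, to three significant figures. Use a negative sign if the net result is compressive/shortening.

Internal axial forces (sectioning from the free end, tension +): N_BC = -31.1 kN, N_AB = -70.5 kN.
A_BC = 681 mm².
δ_AB = -70500·478/(709·72100) = -0.6592 mm
δ_BC = -31100·150/(681·109000) = -0.06285 mm
δ = Σδ_i = -0.7221 mm.

-0.722 mm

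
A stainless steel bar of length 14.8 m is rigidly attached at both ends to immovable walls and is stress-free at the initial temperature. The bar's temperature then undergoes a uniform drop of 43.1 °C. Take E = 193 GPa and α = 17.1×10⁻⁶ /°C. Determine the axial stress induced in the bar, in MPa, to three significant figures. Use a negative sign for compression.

142 MPa

Free thermal expansion αLΔT = 17.1e-6 · 14800 · -43.1 = -10.91 mm.
The walls impose strain ε = −(-10.91)/14800 = 7.3701e-04; σ = Eε = 193000 · 7.3701e-04 = 142.2 MPa.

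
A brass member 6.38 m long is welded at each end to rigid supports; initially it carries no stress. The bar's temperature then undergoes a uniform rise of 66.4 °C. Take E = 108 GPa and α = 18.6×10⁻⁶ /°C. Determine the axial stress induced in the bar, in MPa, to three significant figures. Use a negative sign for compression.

-133 MPa

Free thermal expansion αLΔT = 18.6e-6 · 6380 · 66.4 = 7.88 mm.
The walls impose strain ε = −(7.88)/6380 = -1.2350e-03; σ = Eε = 108000 · -1.2350e-03 = -133.4 MPa.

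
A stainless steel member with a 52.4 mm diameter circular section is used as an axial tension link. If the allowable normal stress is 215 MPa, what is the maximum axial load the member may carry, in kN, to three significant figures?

464 kN

A = 2157 mm².
P_max = σ_allow · A = 215 · 2157 = 463700 N = 463.7 kN.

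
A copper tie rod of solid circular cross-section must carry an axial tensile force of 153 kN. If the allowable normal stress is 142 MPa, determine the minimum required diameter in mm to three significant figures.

37.0 mm

Required area A ≥ P/σ_allow = 153000/142 = 1077 mm².
For a solid circular section, d ≥ √(4A/π) = 37.04 mm.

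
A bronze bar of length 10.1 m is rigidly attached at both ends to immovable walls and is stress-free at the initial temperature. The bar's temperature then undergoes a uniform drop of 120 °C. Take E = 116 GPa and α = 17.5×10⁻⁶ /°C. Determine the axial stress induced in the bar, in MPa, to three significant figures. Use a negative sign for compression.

Free thermal expansion αLΔT = 17.5e-6 · 10100 · -120 = -21.21 mm.
The walls impose strain ε = −(-21.21)/10100 = 2.1000e-03; σ = Eε = 116000 · 2.1000e-03 = 243.6 MPa.

244 MPa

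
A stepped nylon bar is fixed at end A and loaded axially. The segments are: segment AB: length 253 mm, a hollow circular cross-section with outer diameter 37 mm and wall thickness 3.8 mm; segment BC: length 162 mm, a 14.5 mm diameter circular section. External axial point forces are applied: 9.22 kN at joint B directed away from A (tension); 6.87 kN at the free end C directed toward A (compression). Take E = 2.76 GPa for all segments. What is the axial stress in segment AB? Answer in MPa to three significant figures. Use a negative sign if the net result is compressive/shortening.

5.93 MPa

Internal axial forces (sectioning from the free end, tension +): N_BC = -6.87 kN, N_AB = 2.35 kN.
A_AB = 396.3 mm².
σ_AB = N_AB/A_AB = 2350/396.3 = 5.929 MPa.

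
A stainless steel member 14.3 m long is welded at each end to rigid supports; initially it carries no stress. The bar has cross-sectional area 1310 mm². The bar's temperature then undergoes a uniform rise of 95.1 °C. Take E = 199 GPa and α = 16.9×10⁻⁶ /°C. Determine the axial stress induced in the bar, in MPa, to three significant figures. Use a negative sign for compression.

-320 MPa

Free thermal expansion αLΔT = 16.9e-6 · 14300 · 95.1 = 22.98 mm.
The walls impose strain ε = −(22.98)/14300 = -1.6072e-03; σ = Eε = 199000 · -1.6072e-03 = -319.8 MPa.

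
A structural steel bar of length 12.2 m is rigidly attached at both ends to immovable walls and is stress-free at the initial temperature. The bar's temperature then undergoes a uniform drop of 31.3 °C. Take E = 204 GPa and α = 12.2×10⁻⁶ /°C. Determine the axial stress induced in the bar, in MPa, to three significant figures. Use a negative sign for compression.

77.9 MPa

Free thermal expansion αLΔT = 12.2e-6 · 12200 · -31.3 = -4.659 mm.
The walls impose strain ε = −(-4.659)/12200 = 3.8186e-04; σ = Eε = 204000 · 3.8186e-04 = 77.9 MPa.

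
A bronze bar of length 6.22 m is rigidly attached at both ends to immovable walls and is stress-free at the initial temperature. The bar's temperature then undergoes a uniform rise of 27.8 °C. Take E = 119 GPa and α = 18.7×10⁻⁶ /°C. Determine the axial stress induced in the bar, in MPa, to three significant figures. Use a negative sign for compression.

Free thermal expansion αLΔT = 18.7e-6 · 6220 · 27.8 = 3.234 mm.
The walls impose strain ε = −(3.234)/6220 = -5.1986e-04; σ = Eε = 119000 · -5.1986e-04 = -61.86 MPa.

-61.9 MPa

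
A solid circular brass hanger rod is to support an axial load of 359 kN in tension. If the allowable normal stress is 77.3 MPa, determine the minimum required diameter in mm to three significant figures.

76.9 mm

Required area A ≥ P/σ_allow = 359000/77.3 = 4644 mm².
For a solid circular section, d ≥ √(4A/π) = 76.9 mm.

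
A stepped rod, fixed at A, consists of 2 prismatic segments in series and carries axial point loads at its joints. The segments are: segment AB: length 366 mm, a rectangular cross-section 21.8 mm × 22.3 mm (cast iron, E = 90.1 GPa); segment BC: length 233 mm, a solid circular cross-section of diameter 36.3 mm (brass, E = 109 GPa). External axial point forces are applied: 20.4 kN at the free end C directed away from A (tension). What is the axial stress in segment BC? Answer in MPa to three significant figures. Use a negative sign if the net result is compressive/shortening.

19.7 MPa

Internal axial forces (sectioning from the free end, tension +): N_BC = 20.4 kN, N_AB = 20.4 kN.
A_BC = 1035 mm².
σ_BC = N_BC/A_BC = 20400/1035 = 19.71 MPa.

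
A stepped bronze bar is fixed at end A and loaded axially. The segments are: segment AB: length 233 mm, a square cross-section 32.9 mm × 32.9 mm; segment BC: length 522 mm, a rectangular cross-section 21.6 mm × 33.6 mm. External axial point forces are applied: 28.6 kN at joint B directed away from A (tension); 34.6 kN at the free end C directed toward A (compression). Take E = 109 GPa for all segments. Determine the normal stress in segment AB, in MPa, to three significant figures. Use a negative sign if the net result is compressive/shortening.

-5.54 MPa

Internal axial forces (sectioning from the free end, tension +): N_BC = -34.6 kN, N_AB = -6 kN.
A_AB = 1082 mm².
σ_AB = N_AB/A_AB = -6000/1082 = -5.543 MPa.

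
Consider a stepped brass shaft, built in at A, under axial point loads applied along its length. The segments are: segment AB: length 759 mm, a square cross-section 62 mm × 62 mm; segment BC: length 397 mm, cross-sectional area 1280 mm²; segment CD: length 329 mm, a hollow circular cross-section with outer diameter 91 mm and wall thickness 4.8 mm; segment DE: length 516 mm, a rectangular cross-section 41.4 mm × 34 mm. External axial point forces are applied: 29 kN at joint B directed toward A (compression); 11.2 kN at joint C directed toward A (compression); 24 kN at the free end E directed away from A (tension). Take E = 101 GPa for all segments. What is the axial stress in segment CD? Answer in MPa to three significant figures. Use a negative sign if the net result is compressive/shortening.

Internal axial forces (sectioning from the free end, tension +): N_DE = 24 kN, N_CD = 24 kN, N_BC = 12.8 kN, N_AB = -16.2 kN.
A_CD = 1300 mm².
σ_CD = N_CD/A_CD = 24000/1300 = 18.46 MPa.

18.5 MPa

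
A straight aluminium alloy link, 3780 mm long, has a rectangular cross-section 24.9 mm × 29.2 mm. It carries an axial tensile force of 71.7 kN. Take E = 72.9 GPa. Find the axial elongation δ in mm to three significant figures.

5.11 mm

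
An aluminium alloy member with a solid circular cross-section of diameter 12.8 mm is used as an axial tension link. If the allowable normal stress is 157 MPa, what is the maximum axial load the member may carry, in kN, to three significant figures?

A = 128.7 mm².
P_max = σ_allow · A = 157 · 128.7 = 20200 N = 20.2 kN.

20.2 kN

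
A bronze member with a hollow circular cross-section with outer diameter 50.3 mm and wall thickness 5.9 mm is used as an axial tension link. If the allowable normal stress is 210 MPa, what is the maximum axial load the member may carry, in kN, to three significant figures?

173 kN

A = 823 mm².
P_max = σ_allow · A = 210 · 823 = 172800 N = 172.8 kN.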